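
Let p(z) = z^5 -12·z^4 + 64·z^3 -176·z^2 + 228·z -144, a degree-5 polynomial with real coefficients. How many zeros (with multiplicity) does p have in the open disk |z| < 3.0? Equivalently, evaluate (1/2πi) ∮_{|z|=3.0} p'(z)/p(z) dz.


The zeros of p are: 4, (3 + 3i), (3 - 3i), (1 + 1i), (1 - 1i).
Their magnitudes are: 4, 4.243, 4.243, 1.414, 1.414.
Zeros with |z| < R = 3.0: (1 + 1i), (1 - 1i).
Count = 2.
By the argument principle, (1/2πi) ∮_{|z|=R} p'(z)/p(z) dz equals exactly this count.

Number of zeros inside |z| < 3.0: 2.


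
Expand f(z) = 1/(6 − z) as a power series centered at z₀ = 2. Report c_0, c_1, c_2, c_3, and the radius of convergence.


Let w = z − z₀, so z = z₀ + w.
Then 6 − z = 6 − (z₀ + w) = (6 − z₀) − w = 4 − w.
f(z) = 1/(4 − w) = (1/(4)) · 1/(1 − w/(4)) = Σ_{n≥0} w^n / (4)^(n+1).
So c_n = 1/(4)^(n+1):
  c_0 = 1/(4)^1 = 1/4.
  c_1 = 1/(4)^2 = 1/16.
  c_2 = 1/(4)^3 = 1/64.
  c_3 = 1/(4)^4 = 1/256.
The series is valid for |w/d| < 1, i.e. |z − z₀| < |d|.
Radius of convergence: R = |6 − z₀| = |4| = 4 (distance from z₀ to the singularity z = 6).

c_0 = 1/4, c_1 = 1/16, c_2 = 1/64, c_3 = 1/256; R = 4.


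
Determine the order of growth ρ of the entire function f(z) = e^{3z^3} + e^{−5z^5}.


Each summand is entire of order 3 and 5 respectively (as in the single-exponential case). The order of a sum is at most the max of the orders, so ρ ≤ 5. For the lower bound: on |z|=r choose arg z so that -5z^5 is real positive; then |e^{-5z^5}| = e^{5r^5} while |e^{3z^3}| ≤ e^{3r^3} = o(e^{5r^5}). So |f| ≥ e^{5r^5}(1 − o(1)) and ρ ≥ 5. Hence ρ = max(3, 5) = 5.
Therefore ρ = 5.

Order ρ = 5.


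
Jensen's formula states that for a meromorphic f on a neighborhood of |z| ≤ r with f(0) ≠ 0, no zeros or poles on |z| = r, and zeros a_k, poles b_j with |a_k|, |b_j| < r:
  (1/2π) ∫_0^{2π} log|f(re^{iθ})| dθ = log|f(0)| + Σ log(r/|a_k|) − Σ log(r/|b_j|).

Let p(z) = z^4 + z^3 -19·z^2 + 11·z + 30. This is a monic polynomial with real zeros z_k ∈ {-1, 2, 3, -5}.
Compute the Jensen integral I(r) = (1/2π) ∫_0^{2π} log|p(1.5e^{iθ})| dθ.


Zeros: -5, -1, 2, 3; r = 1.5.
Inside |z| < r: -1. Outside (|z| ≥ r): -5, 2, 3.
p(0) = 30, so log|p(0)| = log(30) = 3.4012.
Apply Jensen: I(r) = log|p(0)| + Σ_k log(r/|z_k|), summed over zeros inside |z| < r.
  log(r/|z_k|) for z_k = -1: log(1.5/1) = 0.4055
  Outside zeros (-5, 2, 3) contribute nothing to the Jensen sum.
Sum over inside zeros: 0.4055.
I(r) = log|p(0)| + (inside sum) = 3.4012 + 0.4055 = 3.8067.
Note: since some zeros are outside |z| ≤ r, the simplified n·log(r) form does NOT apply — only the inside zeros contribute.

I(r) ≈ 3.8067.


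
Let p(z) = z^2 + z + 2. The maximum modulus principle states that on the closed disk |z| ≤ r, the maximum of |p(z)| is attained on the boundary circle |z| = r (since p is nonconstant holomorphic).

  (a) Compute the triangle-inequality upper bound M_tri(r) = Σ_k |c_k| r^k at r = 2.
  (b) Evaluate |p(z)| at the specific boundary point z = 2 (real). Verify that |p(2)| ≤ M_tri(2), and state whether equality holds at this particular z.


Coefficients: c_0 = 2, c_1 = 1, c_2 = 1. Radius r = 2.
Part (a). Triangle bound: M_tri(r) = Σ_k |c_k| r^k
  = |2|·2^0 + |1|·2^1 + |1|·2^2
  = 2 + 2 + 4 = 8.
This bounds M(r) := max_{|z|=r} |p(z)| from above; equality holds iff all terms c_k z^k can be made to align in phase at a single z on |z|=r.
Part (b). At z = 2 (real, on the circle |z| = r):
  p(2) = (2)·2^0 + (1)·2^1 + (1)·2^2 = 8.
  |p(2)| = 8.
Since all nonzero coefficients share the same sign, |p(2)| = 8 = M_tri(2); the triangle bound is attained at z = 2, so in fact M(r) = 8.

M_tri(2) = 8; |p(2)| = 8; equality at z=2: yes.


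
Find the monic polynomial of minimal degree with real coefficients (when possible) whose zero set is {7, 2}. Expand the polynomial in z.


The polynomial is p(z) = ∏_{α ∈ S} (z − α), where S = {7, 2}.
Expanding the product yields: p(z) = z^2 -9·z + 14.
The resulting polynomial has degree 2 and real coefficients as required.

p(z) = z^2 -9·z + 14.


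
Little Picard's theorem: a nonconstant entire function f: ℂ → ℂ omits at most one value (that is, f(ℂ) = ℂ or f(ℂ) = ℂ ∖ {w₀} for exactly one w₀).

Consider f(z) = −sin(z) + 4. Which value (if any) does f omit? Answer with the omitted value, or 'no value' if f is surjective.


Little Picard bounds the complement of f(ℂ) to at most one point.
sin is entire and surjective onto ℂ: for every w ∈ ℂ, sin(ζ) = w has a solution ζ ∈ ℂ (e.g., via the complex inverse arcsin). With ζ = z this gives z = ζ/(1). Then -1·sin(z) takes every value in -1·ℂ = ℂ, and adding 4 is a bijection of ℂ. So f is surjective and omits no value. (Note: only on the real line is sin bounded by [−1, 1].)

Omitted value: no value.


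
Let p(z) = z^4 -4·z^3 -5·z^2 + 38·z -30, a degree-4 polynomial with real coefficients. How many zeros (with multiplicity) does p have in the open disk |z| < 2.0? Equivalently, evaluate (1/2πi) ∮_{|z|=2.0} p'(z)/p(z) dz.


The zeros of p are: -3, 1, (3 + 1i), (3 - 1i).
Their magnitudes are: 3, 1, 3.162, 3.162.
Zeros with |z| < R = 2.0: 1.
Count = 1.
By the argument principle, (1/2πi) ∮_{|z|=R} p'(z)/p(z) dz equals exactly this count.

Number of zeros inside |z| < 2.0: 1.


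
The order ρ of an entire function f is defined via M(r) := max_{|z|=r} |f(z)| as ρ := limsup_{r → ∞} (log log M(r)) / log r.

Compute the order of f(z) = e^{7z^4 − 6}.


|e^{7z^4 − 6}| = e^{Re(7·z^4) + -6} ≤ e^{7|z|^4 + -6} = e^{7r^4 + -6} on |z| = r, so ρ ≤ 4. Choosing z on |z|=r so that 7·z^4 is real positive (always possible by picking arg z appropriately) gives |f(z)| = e^{7r^4 + -6}, matching the bound. The additive constant -6 does not affect log log M(r) ~ 4·log r. Hence ρ = 4.
Therefore ρ = 4.

Order ρ = 4.


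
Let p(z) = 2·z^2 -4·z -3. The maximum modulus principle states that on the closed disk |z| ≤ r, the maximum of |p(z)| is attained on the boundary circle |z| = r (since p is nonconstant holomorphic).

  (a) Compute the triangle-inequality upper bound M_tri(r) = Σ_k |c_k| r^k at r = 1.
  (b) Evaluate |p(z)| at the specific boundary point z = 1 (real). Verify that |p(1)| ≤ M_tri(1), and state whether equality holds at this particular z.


Coefficients: c_0 = -3, c_1 = -4, c_2 = 2. Radius r = 1.
Part (a). Triangle bound: M_tri(r) = Σ_k |c_k| r^k
  = |-3|·1^0 + |-4|·1^1 + |2|·1^2
  = 3 + 4 + 2 = 9.
This bounds M(r) := max_{|z|=r} |p(z)| from above; equality holds iff all terms c_k z^k can be made to align in phase at a single z on |z|=r.
Part (b). At z = 1 (real, on the circle |z| = r):
  p(1) = (-3)·1^0 + (-4)·1^1 + (2)·1^2 = -5.
  |p(1)| = 5.
Check: |p(1)| = 5 ≤ 9 = M_tri(1). ✓ Equality does not hold at z = 1 (the coefficients have mixed signs, so the terms do not all align in phase there).

M_tri(1) = 9; |p(1)| = 5; equality at z=1: no.


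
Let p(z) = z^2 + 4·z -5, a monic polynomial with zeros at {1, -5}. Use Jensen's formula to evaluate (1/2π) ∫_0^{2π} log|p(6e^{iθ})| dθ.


Zeros: -5, 1; r = 6.
Inside |z| < r: -5, 1. Outside (|z| ≥ r): ∅.
p(0) = -5, so log|p(0)| = log(5) = 1.6094.
Apply Jensen: I(r) = log|p(0)| + Σ_k log(r/|z_k|), summed over zeros inside |z| < r.
  log(r/|z_k|) for z_k = 1: log(6/1) = 1.7918
  log(r/|z_k|) for z_k = -5: log(6/5) = 0.1823
Sum over inside zeros: 1.9741.
I(r) = log|p(0)| + (inside sum) = 1.6094 + 1.9741 = 3.5835.
Closed form (all zeros inside, monic): I(r) = n·log(r) = 2·log(6) = 3.5835. ✓

I(r) ≈ 3.5835.


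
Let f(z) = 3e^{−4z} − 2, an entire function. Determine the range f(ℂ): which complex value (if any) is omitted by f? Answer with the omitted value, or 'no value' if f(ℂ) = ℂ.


Little Picard bounds the complement of f(ℂ) to at most one point.
e^{−4z} is never zero on ℂ, so 3·e^{−4z} takes every value in ℂ ∖ {0}. Adding -2 shifts the range to ℂ ∖ {-2}. Thus f omits exactly the value -2.

Omitted value: -2.


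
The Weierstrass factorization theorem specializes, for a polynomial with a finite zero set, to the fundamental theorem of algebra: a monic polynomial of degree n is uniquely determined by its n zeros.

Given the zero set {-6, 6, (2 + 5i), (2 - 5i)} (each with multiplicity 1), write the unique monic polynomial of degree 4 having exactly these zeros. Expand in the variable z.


The polynomial is p(z) = ∏_{α ∈ S} (z − α), where S = {-6, 6, (2 + 5i), (2 - 5i)}.
Expanding the product yields: p(z) = z^4 -4·z^3 -7·z^2 + 144·z -1044.
Note conjugate pairs combine to real quadratics: (z − (2+5i))(z − (2−5i)) = z² − 4z + 29.
The resulting polynomial has degree 4 and real coefficients as required.

p(z) = z^4 -4·z^3 -7·z^2 + 144·z -1044.


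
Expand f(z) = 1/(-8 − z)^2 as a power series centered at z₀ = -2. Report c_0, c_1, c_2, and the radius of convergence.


Let w = z − z₀, so z = z₀ + w.
Then -8 − z = -8 − (z₀ + w) = (-8 − z₀) − w = -6 − w.
f(z) = 1/(-6 − w)^2 = (1/(-6)^2) · (1 − w/(-6))^{−2}.
By the binomial series (1−u)^{−2} = Σ_{n≥0} C(n+1, 1) u^n for |u|<1, with u = w/(-6):
  c_n = C(n+1, 1) / (-6)^(n+2).
  c_0 = 1/(-6)^2 = 1/36.
  c_1 = 2/(-6)^3 = -1/108.
  c_2 = 3/(-6)^4 = 1/432.
The series is valid for |w/d| < 1, i.e. |z − z₀| < |d|.
Radius of convergence: R = |-8 − z₀| = |-6| = 6 (distance from z₀ to the singularity z = -8).

c_0 = 1/36, c_1 = -1/108, c_2 = 1/432; R = 6.


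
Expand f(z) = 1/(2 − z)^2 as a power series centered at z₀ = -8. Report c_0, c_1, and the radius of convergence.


Let w = z − z₀, so z = z₀ + w.
Then 2 − z = 2 − (z₀ + w) = (2 − z₀) − w = 10 − w.
f(z) = 1/(10 − w)^2 = (1/(10)^2) · (1 − w/(10))^{−2}.
By the binomial series (1−u)^{−2} = Σ_{n≥0} C(n+1, 1) u^n for |u|<1, with u = w/(10):
  c_n = C(n+1, 1) / (10)^(n+2).
  c_0 = 1/(10)^2 = 1/100.
  c_1 = 2/(10)^3 = 1/500.
The series is valid for |w/d| < 1, i.e. |z − z₀| < |d|.
Radius of convergence: R = |2 − z₀| = |10| = 10 (distance from z₀ to the singularity z = 2).

c_0 = 1/100, c_1 = 1/500; R = 10.


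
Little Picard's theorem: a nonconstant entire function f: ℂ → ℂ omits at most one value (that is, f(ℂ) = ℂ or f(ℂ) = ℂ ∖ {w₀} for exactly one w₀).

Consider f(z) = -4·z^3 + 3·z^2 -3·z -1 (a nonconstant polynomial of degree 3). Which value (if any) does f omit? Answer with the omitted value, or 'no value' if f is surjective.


Little Picard bounds the complement of f(ℂ) to at most one point.
For every w ∈ ℂ, the equation p(z) − w = 0 is a nonconstant polynomial in z and hence has at least one root by the fundamental theorem of algebra. So p is surjective onto ℂ, omitting no value.

Omitted value: no value.


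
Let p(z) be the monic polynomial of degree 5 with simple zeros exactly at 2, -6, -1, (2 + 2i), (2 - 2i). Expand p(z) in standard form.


The polynomial is p(z) = ∏_{α ∈ S} (z − α), where S = {2, -6, -1, (2 + 2i), (2 - 2i)}.
Expanding the product yields: p(z) = z^5 + z^4 -20·z^3 + 60·z^2 -16·z -96.
Note conjugate pairs combine to real quadratics: (z − (2+2i))(z − (2−2i)) = z² − 4z + 8.
The resulting polynomial has degree 5 and real coefficients as required.

p(z) = z^5 + z^4 -20·z^3 + 60·z^2 -16·z -96.


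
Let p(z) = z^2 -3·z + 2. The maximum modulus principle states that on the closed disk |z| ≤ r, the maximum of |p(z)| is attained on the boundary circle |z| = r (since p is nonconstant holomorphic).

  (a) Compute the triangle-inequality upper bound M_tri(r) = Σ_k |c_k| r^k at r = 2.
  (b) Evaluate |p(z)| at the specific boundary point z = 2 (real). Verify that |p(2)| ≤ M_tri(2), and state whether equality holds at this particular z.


Coefficients: c_0 = 2, c_1 = -3, c_2 = 1. Radius r = 2.
Part (a). Triangle bound: M_tri(r) = Σ_k |c_k| r^k
  = |2|·2^0 + |-3|·2^1 + |1|·2^2
  = 2 + 6 + 4 = 12.
This bounds M(r) := max_{|z|=r} |p(z)| from above; equality holds iff all terms c_k z^k can be made to align in phase at a single z on |z|=r.
Part (b). At z = 2 (real, on the circle |z| = r):
  p(2) = (2)·2^0 + (-3)·2^1 + (1)·2^2 = 0.
  |p(2)| = 0.
Check: |p(2)| = 0 ≤ 12 = M_tri(2). ✓ Equality does not hold at z = 2 (the coefficients have mixed signs, so the terms do not all align in phase there).

M_tri(2) = 12; |p(2)| = 0; equality at z=2: no.


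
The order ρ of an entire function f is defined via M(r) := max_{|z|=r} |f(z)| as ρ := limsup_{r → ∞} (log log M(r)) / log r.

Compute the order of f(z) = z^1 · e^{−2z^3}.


M(r) = max_{|z|=r} |1|·|z|^1·|e^{−2z^3}| = 1·r^1 · e^{2r^3} (the factors attain their maxima compatibly on |z|=r). Then log M(r) = log 1 + 1·log r + 2r^3, dominated by the last term, so log log M(r) ~ 3·log r. The polynomial factor 1z^1 contributes only a log r term and does not affect the order. ρ = 3.
Therefore ρ = 3.

Order ρ = 3.


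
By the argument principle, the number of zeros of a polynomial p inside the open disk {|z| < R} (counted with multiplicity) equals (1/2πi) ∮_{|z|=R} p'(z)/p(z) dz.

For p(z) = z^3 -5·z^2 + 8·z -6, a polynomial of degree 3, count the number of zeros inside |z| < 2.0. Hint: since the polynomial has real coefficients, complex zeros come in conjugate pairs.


The zeros of p are: 3, (1 + 1i), (1 - 1i).
Their magnitudes are: 3, 1.414, 1.414.
Zeros with |z| < R = 2.0: (1 + 1i), (1 - 1i).
Count = 2.
By the argument principle, (1/2πi) ∮_{|z|=R} p'(z)/p(z) dz equals exactly this count.

Number of zeros inside |z| < 2.0: 2.


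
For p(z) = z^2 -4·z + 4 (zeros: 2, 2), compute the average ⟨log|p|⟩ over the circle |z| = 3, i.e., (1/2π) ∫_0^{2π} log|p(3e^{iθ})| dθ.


Zeros: 2, 2; r = 3.
Inside |z| < r: 2, 2. Outside (|z| ≥ r): ∅.
p(0) = 4, so log|p(0)| = log(4) = 1.3863.
Apply Jensen: I(r) = log|p(0)| + Σ_k log(r/|z_k|), summed over zeros inside |z| < r.
  log(r/|z_k|) for z_k = 2: log(3/2) = 0.4055
  log(r/|z_k|) for z_k = 2: log(3/2) = 0.4055
Sum over inside zeros: 0.8109.
I(r) = log|p(0)| + (inside sum) = 1.3863 + 0.8109 = 2.1972.
Closed form (all zeros inside, monic): I(r) = n·log(r) = 2·log(3) = 2.1972. ✓

I(r) ≈ 2.1972.


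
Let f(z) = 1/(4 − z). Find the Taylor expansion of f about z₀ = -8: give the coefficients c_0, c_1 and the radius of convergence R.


Let w = z − z₀, so z = z₀ + w.
Then 4 − z = 4 − (z₀ + w) = (4 − z₀) − w = 12 − w.
f(z) = 1/(12 − w) = (1/(12)) · 1/(1 − w/(12)) = Σ_{n≥0} w^n / (12)^(n+1).
So c_n = 1/(12)^(n+1):
  c_0 = 1/(12)^1 = 1/12.
  c_1 = 1/(12)^2 = 1/144.
The series is valid for |w/d| < 1, i.e. |z − z₀| < |d|.
Radius of convergence: R = |4 − z₀| = |12| = 12 (distance from z₀ to the singularity z = 4).

c_0 = 1/12, c_1 = 1/144; R = 12.


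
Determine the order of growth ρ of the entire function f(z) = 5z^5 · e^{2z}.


M(r) = max_{|z|=r} |5|·|z|^5·|e^{2z}| = 5·r^5 · e^{2r^1} (the factors attain their maxima compatibly on |z|=r). Then log M(r) = log 5 + 5·log r + 2r^1, dominated by the last term, so log log M(r) ~ 1·log r. The polynomial factor 5z^5 contributes only a log r term and does not affect the order. ρ = 1.
Therefore ρ = 1.

Order ρ = 1.


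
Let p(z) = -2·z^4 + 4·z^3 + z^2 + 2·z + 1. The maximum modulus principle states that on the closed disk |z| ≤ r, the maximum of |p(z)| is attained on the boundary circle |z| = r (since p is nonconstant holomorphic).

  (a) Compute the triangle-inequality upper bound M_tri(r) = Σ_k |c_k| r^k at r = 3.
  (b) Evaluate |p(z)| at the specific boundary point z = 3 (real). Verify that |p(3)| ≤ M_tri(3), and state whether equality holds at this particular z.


Coefficients: c_0 = 1, c_1 = 2, c_2 = 1, c_3 = 4, c_4 = -2. Radius r = 3.
Part (a). Triangle bound: M_tri(r) = Σ_k |c_k| r^k
  = |1|·3^0 + |2|·3^1 + |1|·3^2 + |4|·3^3 + |-2|·3^4
  = 1 + 6 + 9 + 108 + 162 = 286.
This bounds M(r) := max_{|z|=r} |p(z)| from above; equality holds iff all terms c_k z^k can be made to align in phase at a single z on |z|=r.
Part (b). At z = 3 (real, on the circle |z| = r):
  p(3) = (1)·3^0 + (2)·3^1 + (1)·3^2 + (4)·3^3 + (-2)·3^4 = -38.
  |p(3)| = 38.
Check: |p(3)| = 38 ≤ 286 = M_tri(3). ✓ Equality does not hold at z = 3 (the coefficients have mixed signs, so the terms do not all align in phase there).

M_tri(3) = 286; |p(3)| = 38; equality at z=3: no.


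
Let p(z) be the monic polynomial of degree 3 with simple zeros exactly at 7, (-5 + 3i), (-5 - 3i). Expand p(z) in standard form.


The polynomial is p(z) = ∏_{α ∈ S} (z − α), where S = {7, (-5 + 3i), (-5 - 3i)}.
Expanding the product yields: p(z) = z^3 + 3·z^2 -36·z -238.
Note conjugate pairs combine to real quadratics: (z − (-5+3i))(z − (-5−3i)) = z² + 10z + 34.
The resulting polynomial has degree 3 and real coefficients as required.

p(z) = z^3 + 3·z^2 -36·z -238.


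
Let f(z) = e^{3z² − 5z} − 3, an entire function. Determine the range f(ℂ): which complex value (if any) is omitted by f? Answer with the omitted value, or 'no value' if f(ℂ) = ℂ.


Little Picard bounds the complement of f(ℂ) to at most one point.
The exponent g(z) = 3z² − 5z is a nonconstant polynomial, hence surjective onto ℂ. So e^{g(z)} takes every value in {e^w : w ∈ ℂ} = ℂ ∖ {0}. Adding -3 shifts the range to ℂ ∖ {-3}. f omits exactly -3.

Omitted value: -3.


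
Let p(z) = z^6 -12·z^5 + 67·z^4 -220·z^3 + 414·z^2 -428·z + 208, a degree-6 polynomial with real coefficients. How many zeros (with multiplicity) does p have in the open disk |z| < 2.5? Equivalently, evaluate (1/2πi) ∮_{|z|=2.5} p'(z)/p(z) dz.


The zeros of p are: 4, (1 + 1i), (1 - 1i), (2 + 3i), (2 - 3i), 2.
Their magnitudes are: 4, 1.414, 1.414, 3.606, 3.606, 2.
Zeros with |z| < R = 2.5: (1 + 1i), (1 - 1i), 2.
Count = 3.
By the argument principle, (1/2πi) ∮_{|z|=R} p'(z)/p(z) dz equals exactly this count.

Number of zeros inside |z| < 2.5: 3.


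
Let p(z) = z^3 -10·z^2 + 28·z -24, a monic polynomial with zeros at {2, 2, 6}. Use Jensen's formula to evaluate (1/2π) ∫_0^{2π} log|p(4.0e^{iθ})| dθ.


Zeros: 2, 2, 6; r = 4.0.
Inside |z| < r: 2, 2. Outside (|z| ≥ r): 6.
p(0) = -24, so log|p(0)| = log(24) = 3.1781.
Apply Jensen: I(r) = log|p(0)| + Σ_k log(r/|z_k|), summed over zeros inside |z| < r.
  log(r/|z_k|) for z_k = 2: log(4.0/2) = 0.6931
  log(r/|z_k|) for z_k = 2: log(4.0/2) = 0.6931
  Outside zeros (6) contribute nothing to the Jensen sum.
Sum over inside zeros: 1.3863.
I(r) = log|p(0)| + (inside sum) = 3.1781 + 1.3863 = 4.5643.
Note: since some zeros are outside |z| ≤ r, the simplified n·log(r) form does NOT apply — only the inside zeros contribute.

I(r) ≈ 4.5643.


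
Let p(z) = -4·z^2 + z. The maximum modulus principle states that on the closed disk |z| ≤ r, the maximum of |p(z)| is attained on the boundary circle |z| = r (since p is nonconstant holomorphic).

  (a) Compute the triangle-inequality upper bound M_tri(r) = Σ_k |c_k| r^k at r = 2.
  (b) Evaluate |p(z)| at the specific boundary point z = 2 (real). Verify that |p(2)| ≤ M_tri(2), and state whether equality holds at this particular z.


Coefficients: c_0 = 0, c_1 = 1, c_2 = -4. Radius r = 2.
Part (a). Triangle bound: M_tri(r) = Σ_k |c_k| r^k
  = |0|·2^0 + |1|·2^1 + |-4|·2^2
  = 0 + 2 + 16 = 18.
This bounds M(r) := max_{|z|=r} |p(z)| from above; equality holds iff all terms c_k z^k can be made to align in phase at a single z on |z|=r.
Part (b). At z = 2 (real, on the circle |z| = r):
  p(2) = (0)·2^0 + (1)·2^1 + (-4)·2^2 = -14.
  |p(2)| = 14.
Check: |p(2)| = 14 ≤ 18 = M_tri(2). ✓ Equality does not hold at z = 2 (the coefficients have mixed signs, so the terms do not all align in phase there).

M_tri(2) = 18; |p(2)| = 14; equality at z=2: no.


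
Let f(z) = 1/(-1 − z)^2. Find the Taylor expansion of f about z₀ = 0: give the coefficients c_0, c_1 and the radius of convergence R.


Let w = z − z₀, so z = z₀ + w.
Then -1 − z = -1 − (z₀ + w) = (-1 − z₀) − w = -1 − w.
f(z) = 1/(-1 − w)^2 = (1/(-1)^2) · (1 − w/(-1))^{−2}.
By the binomial series (1−u)^{−2} = Σ_{n≥0} C(n+1, 1) u^n for |u|<1, with u = w/(-1):
  c_n = C(n+1, 1) / (-1)^(n+2).
  c_0 = 1/(-1)^2 = 1.
  c_1 = 2/(-1)^3 = -2.
The series is valid for |w/d| < 1, i.e. |z − z₀| < |d|.
Radius of convergence: R = |-1 − z₀| = |-1| = 1 (distance from z₀ to the singularity z = -1).

c_0 = 1, c_1 = -2; R = 1.


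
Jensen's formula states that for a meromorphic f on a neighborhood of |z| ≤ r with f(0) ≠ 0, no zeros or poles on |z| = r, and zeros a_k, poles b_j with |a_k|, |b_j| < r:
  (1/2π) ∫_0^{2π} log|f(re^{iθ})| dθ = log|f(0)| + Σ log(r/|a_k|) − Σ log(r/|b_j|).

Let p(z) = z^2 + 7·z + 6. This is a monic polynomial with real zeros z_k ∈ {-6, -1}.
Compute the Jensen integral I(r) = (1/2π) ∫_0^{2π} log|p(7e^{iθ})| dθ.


Zeros: -6, -1; r = 7.
Inside |z| < r: -6, -1. Outside (|z| ≥ r): ∅.
p(0) = 6, so log|p(0)| = log(6) = 1.7918.
Apply Jensen: I(r) = log|p(0)| + Σ_k log(r/|z_k|), summed over zeros inside |z| < r.
  log(r/|z_k|) for z_k = -6: log(7/6) = 0.1542
  log(r/|z_k|) for z_k = -1: log(7/1) = 1.9459
Sum over inside zeros: 2.1001.
I(r) = log|p(0)| + (inside sum) = 1.7918 + 2.1001 = 3.8918.
Closed form (all zeros inside, monic): I(r) = n·log(r) = 2·log(7) = 3.8918. ✓

I(r) ≈ 3.8918.


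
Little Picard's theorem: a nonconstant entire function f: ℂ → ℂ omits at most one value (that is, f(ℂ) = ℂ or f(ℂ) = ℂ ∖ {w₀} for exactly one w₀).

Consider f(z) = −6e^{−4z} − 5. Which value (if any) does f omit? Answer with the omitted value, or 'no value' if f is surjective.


Little Picard bounds the complement of f(ℂ) to at most one point.
e^{−4z} is never zero on ℂ, so -6·e^{−4z} takes every value in ℂ ∖ {0}. Adding -5 shifts the range to ℂ ∖ {-5}. Thus f omits exactly the value -5.

Omitted value: -5.


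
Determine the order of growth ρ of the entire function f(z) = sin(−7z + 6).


sin(w) is a linear combination of e^{iw} and e^{−iw} (or e^w, e^{−w} in the hyperbolic case), so |sin(w)| ≤ e^{|w|}. With w = −7z + 6, |w| ≤ 7|z| + 6 = 7r + 6 on |z| = r, giving M(r) ≤ e^{7r + 6}, so ρ ≤ 1. On a suitable ray (z = it for sin/cos; z = t for sinh/cosh, t real → ∞), |sin(−7z + 6)| grows like e^{7|t|}/2, so ρ ≥ 1. Hence ρ = 1.
Therefore ρ = 1.

Order ρ = 1.


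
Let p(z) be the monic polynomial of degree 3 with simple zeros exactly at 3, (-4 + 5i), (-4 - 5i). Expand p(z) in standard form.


The polynomial is p(z) = ∏_{α ∈ S} (z − α), where S = {3, (-4 + 5i), (-4 - 5i)}.
Expanding the product yields: p(z) = z^3 + 5·z^2 + 17·z -123.
Note conjugate pairs combine to real quadratics: (z − (-4+5i))(z − (-4−5i)) = z² + 8z + 41.
The resulting polynomial has degree 3 and real coefficients as required.

p(z) = z^3 + 5·z^2 + 17·z -123.


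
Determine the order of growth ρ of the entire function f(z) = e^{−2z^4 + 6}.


|e^{−2z^4 + 6}| = e^{Re(-2·z^4) + 6} ≤ e^{2|z|^4 + 6} = e^{2r^4 + 6} on |z| = r, so ρ ≤ 4. Choosing z on |z|=r so that -2·z^4 is real positive (always possible by picking arg z appropriately) gives |f(z)| = e^{2r^4 + 6}, matching the bound. The additive constant 6 does not affect log log M(r) ~ 4·log r. Hence ρ = 4.
Therefore ρ = 4.

Order ρ = 4.


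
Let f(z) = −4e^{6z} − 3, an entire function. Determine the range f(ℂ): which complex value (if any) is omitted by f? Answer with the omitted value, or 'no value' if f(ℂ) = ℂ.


Little Picard bounds the complement of f(ℂ) to at most one point.
e^{6z} is never zero on ℂ, so -4·e^{6z} takes every value in ℂ ∖ {0}. Adding -3 shifts the range to ℂ ∖ {-3}. Thus f omits exactly the value -3.

Omitted value: -3.


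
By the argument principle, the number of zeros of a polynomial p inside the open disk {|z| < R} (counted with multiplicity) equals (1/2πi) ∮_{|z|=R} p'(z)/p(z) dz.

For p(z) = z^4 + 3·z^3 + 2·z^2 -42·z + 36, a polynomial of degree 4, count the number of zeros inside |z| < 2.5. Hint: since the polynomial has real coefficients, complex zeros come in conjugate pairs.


The zeros of p are: (-3 + 3i), (-3 - 3i), 1, 2.
Their magnitudes are: 4.243, 4.243, 1, 2.
Zeros with |z| < R = 2.5: 1, 2.
Count = 2.
By the argument principle, (1/2πi) ∮_{|z|=R} p'(z)/p(z) dz equals exactly this count.

Number of zeros inside |z| < 2.5: 2.


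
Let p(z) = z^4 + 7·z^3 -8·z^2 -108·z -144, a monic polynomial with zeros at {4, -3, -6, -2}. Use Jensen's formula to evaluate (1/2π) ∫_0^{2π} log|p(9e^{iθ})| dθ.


Zeros: -6, -3, -2, 4; r = 9.
Inside |z| < r: -6, -3, -2, 4. Outside (|z| ≥ r): ∅.
p(0) = -144, so log|p(0)| = log(144) = 4.9698.
Apply Jensen: I(r) = log|p(0)| + Σ_k log(r/|z_k|), summed over zeros inside |z| < r.
  log(r/|z_k|) for z_k = 4: log(9/4) = 0.8109
  log(r/|z_k|) for z_k = -3: log(9/3) = 1.0986
  log(r/|z_k|) for z_k = -6: log(9/6) = 0.4055
  log(r/|z_k|) for z_k = -2: log(9/2) = 1.5041
Sum over inside zeros: 3.8191.
I(r) = log|p(0)| + (inside sum) = 4.9698 + 3.8191 = 8.7889.
Closed form (all zeros inside, monic): I(r) = n·log(r) = 4·log(9) = 8.7889. ✓

I(r) ≈ 8.7889.


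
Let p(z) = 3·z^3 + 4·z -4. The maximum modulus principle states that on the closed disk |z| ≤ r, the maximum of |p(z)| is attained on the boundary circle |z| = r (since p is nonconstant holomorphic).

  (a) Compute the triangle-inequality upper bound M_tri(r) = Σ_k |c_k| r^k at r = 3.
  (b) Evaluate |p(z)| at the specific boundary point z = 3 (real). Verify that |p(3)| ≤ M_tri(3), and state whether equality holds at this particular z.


Coefficients: c_0 = -4, c_1 = 4, c_2 = 0, c_3 = 3. Radius r = 3.
Part (a). Triangle bound: M_tri(r) = Σ_k |c_k| r^k
  = |-4|·3^0 + |4|·3^1 + |0|·3^2 + |3|·3^3
  = 4 + 12 + 0 + 81 = 97.
This bounds M(r) := max_{|z|=r} |p(z)| from above; equality holds iff all terms c_k z^k can be made to align in phase at a single z on |z|=r.
Part (b). At z = 3 (real, on the circle |z| = r):
  p(3) = (-4)·3^0 + (4)·3^1 + (0)·3^2 + (3)·3^3 = 89.
  |p(3)| = 89.
Check: |p(3)| = 89 ≤ 97 = M_tri(3). ✓ Equality does not hold at z = 3 (the coefficients have mixed signs, so the terms do not all align in phase there).

M_tri(3) = 97; |p(3)| = 89; equality at z=3: no.


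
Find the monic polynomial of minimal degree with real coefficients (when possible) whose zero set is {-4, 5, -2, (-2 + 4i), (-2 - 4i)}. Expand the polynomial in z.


The polynomial is p(z) = ∏_{α ∈ S} (z − α), where S = {-4, 5, -2, (-2 + 4i), (-2 - 4i)}.
Expanding the product yields: p(z) = z^5 + 5·z^4 + 2·z^3 -108·z^2 -600·z -800.
Note conjugate pairs combine to real quadratics: (z − (-2+4i))(z − (-2−4i)) = z² + 4z + 20.
The resulting polynomial has degree 5 and real coefficients as required.

p(z) = z^5 + 5·z^4 + 2·z^3 -108·z^2 -600·z -800.


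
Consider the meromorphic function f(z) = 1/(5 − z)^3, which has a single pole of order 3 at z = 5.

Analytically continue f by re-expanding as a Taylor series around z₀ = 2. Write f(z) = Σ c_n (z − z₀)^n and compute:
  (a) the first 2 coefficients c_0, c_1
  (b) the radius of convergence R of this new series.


Let w = z − z₀, so z = z₀ + w.
Then 5 − z = 5 − (z₀ + w) = (5 − z₀) − w = 3 − w.
f(z) = 1/(3 − w)^3 = (1/(3)^3) · (1 − w/(3))^{−3}.
By the binomial series (1−u)^{−3} = Σ_{n≥0} C(n+2, 2) u^n for |u|<1, with u = w/(3):
  c_n = C(n+2, 2) / (3)^(n+3).
  c_0 = 1/(3)^3 = 1/27.
  c_1 = 3/(3)^4 = 1/27.
The series is valid for |w/d| < 1, i.e. |z − z₀| < |d|.
Radius of convergence: R = |5 − z₀| = |3| = 3 (distance from z₀ to the singularity z = 5).

c_0 = 1/27, c_1 = 1/27; R = 3.


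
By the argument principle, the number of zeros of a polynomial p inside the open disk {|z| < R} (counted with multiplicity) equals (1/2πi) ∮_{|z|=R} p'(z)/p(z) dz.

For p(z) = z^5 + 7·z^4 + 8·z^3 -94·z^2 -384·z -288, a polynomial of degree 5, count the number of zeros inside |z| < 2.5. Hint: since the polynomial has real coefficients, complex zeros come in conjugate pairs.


The zeros of p are: 4, -4, (-3 + 3i), (-3 - 3i), -1.
Their magnitudes are: 4, 4, 4.243, 4.243, 1.
Zeros with |z| < R = 2.5: -1.
Count = 1.
By the argument principle, (1/2πi) ∮_{|z|=R} p'(z)/p(z) dz equals exactly this count.

Number of zeros inside |z| < 2.5: 1.


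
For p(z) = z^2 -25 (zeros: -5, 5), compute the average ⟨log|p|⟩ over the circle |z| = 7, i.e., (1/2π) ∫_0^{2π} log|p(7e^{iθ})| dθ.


Zeros: -5, 5; r = 7.
Inside |z| < r: -5, 5. Outside (|z| ≥ r): ∅.
p(0) = -25, so log|p(0)| = log(25) = 3.2189.
Apply Jensen: I(r) = log|p(0)| + Σ_k log(r/|z_k|), summed over zeros inside |z| < r.
  log(r/|z_k|) for z_k = -5: log(7/5) = 0.3365
  log(r/|z_k|) for z_k = 5: log(7/5) = 0.3365
Sum over inside zeros: 0.6729.
I(r) = log|p(0)| + (inside sum) = 3.2189 + 0.6729 = 3.8918.
Closed form (all zeros inside, monic): I(r) = n·log(r) = 2·log(7) = 3.8918. ✓

I(r) ≈ 3.8918.


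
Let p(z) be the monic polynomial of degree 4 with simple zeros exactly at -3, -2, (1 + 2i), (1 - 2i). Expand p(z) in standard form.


The polynomial is p(z) = ∏_{α ∈ S} (z − α), where S = {-3, -2, (1 + 2i), (1 - 2i)}.
Expanding the product yields: p(z) = z^4 + 3·z^3 + z^2 + 13·z + 30.
Note conjugate pairs combine to real quadratics: (z − (1+2i))(z − (1−2i)) = z² − 2z + 5.
The resulting polynomial has degree 4 and real coefficients as required.

p(z) = z^4 + 3·z^3 + z^2 + 13·z + 30.


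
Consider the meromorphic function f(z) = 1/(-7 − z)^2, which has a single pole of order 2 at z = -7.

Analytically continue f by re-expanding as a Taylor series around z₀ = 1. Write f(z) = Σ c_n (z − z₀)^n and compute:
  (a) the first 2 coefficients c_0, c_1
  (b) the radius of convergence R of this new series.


Let w = z − z₀, so z = z₀ + w.
Then -7 − z = -7 − (z₀ + w) = (-7 − z₀) − w = -8 − w.
f(z) = 1/(-8 − w)^2 = (1/(-8)^2) · (1 − w/(-8))^{−2}.
By the binomial series (1−u)^{−2} = Σ_{n≥0} C(n+1, 1) u^n for |u|<1, with u = w/(-8):
  c_n = C(n+1, 1) / (-8)^(n+2).
  c_0 = 1/(-8)^2 = 1/64.
  c_1 = 2/(-8)^3 = -1/256.
The series is valid for |w/d| < 1, i.e. |z − z₀| < |d|.
Radius of convergence: R = |-7 − z₀| = |-8| = 8 (distance from z₀ to the singularity z = -7).

c_0 = 1/64, c_1 = -1/256; R = 8.


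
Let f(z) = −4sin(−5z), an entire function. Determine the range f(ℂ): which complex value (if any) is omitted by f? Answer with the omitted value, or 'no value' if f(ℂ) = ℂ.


Little Picard bounds the complement of f(ℂ) to at most one point.
sin is entire and surjective onto ℂ: for every w ∈ ℂ, sin(ζ) = w has a solution ζ ∈ ℂ (e.g., via the complex inverse arcsin). With ζ = −5z this gives z = ζ/(-5). Then -4·sin(−5z) takes every value in -4·ℂ = ℂ, and adding 0 is a bijection of ℂ. So f is surjective and omits no value. (Note: only on the real line is sin bounded by [−1, 1].)

Omitted value: no value.


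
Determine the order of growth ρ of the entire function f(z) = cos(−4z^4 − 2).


Write cos(w) = (e^{iw} ± e^{−iw})/(2 or 2i), so |cos(w)| ≤ e^{|w|}. With w = −4z^4 − 2, |w| ≤ 4r^4 + 2 on |z|=r, giving M(r) ≤ e^{4r^4 + 2} and ρ ≤ 4. For the lower bound, choose z on |z|=r with -4z^4 purely imaginary of modulus 4r^4; then |cos(−4z^4 − 2)| grows like e^{4r^4}/2, so ρ ≥ 4. Hence ρ = 4.
Therefore ρ = 4.

Order ρ = 4.


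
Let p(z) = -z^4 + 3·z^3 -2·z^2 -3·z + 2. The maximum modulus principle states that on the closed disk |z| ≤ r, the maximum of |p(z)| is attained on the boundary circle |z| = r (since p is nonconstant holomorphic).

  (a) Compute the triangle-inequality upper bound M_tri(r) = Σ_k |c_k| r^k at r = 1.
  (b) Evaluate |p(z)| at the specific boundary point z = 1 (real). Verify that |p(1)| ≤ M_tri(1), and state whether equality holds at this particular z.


Coefficients: c_0 = 2, c_1 = -3, c_2 = -2, c_3 = 3, c_4 = -1. Radius r = 1.
Part (a). Triangle bound: M_tri(r) = Σ_k |c_k| r^k
  = |2|·1^0 + |-3|·1^1 + |-2|·1^2 + |3|·1^3 + |-1|·1^4
  = 2 + 3 + 2 + 3 + 1 = 11.
This bounds M(r) := max_{|z|=r} |p(z)| from above; equality holds iff all terms c_k z^k can be made to align in phase at a single z on |z|=r.
Part (b). At z = 1 (real, on the circle |z| = r):
  p(1) = (2)·1^0 + (-3)·1^1 + (-2)·1^2 + (3)·1^3 + (-1)·1^4 = -1.
  |p(1)| = 1.
Check: |p(1)| = 1 ≤ 11 = M_tri(1). ✓ Equality does not hold at z = 1 (the coefficients have mixed signs, so the terms do not all align in phase there).

M_tri(1) = 11; |p(1)| = 1; equality at z=1: no.


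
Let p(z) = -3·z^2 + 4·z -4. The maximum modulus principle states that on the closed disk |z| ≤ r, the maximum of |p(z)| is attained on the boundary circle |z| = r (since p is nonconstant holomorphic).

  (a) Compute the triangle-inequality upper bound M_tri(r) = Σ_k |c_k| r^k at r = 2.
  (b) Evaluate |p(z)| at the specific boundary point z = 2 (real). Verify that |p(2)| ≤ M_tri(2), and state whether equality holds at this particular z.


Coefficients: c_0 = -4, c_1 = 4, c_2 = -3. Radius r = 2.
Part (a). Triangle bound: M_tri(r) = Σ_k |c_k| r^k
  = |-4|·2^0 + |4|·2^1 + |-3|·2^2
  = 4 + 8 + 12 = 24.
This bounds M(r) := max_{|z|=r} |p(z)| from above; equality holds iff all terms c_k z^k can be made to align in phase at a single z on |z|=r.
Part (b). At z = 2 (real, on the circle |z| = r):
  p(2) = (-4)·2^0 + (4)·2^1 + (-3)·2^2 = -8.
  |p(2)| = 8.
Check: |p(2)| = 8 ≤ 24 = M_tri(2). ✓ Equality does not hold at z = 2 (the coefficients have mixed signs, so the terms do not all align in phase there).

M_tri(2) = 24; |p(2)| = 8; equality at z=2: no.


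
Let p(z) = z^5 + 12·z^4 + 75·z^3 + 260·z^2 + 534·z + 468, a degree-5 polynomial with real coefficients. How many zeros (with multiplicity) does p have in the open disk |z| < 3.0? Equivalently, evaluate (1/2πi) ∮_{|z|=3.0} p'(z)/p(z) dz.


The zeros of p are: (-2 + 3i), (-2 - 3i), (-3 + 3i), (-3 - 3i), -2.
Their magnitudes are: 3.606, 3.606, 4.243, 4.243, 2.
Zeros with |z| < R = 3.0: -2.
Count = 1.
By the argument principle, (1/2πi) ∮_{|z|=R} p'(z)/p(z) dz equals exactly this count.

Number of zeros inside |z| < 3.0: 1.


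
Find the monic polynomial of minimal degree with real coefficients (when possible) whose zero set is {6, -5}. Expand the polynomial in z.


The polynomial is p(z) = ∏_{α ∈ S} (z − α), where S = {6, -5}.
Expanding the product yields: p(z) = z^2 -z -30.
The resulting polynomial has degree 2 and real coefficients as required.

p(z) = z^2 -z -30.


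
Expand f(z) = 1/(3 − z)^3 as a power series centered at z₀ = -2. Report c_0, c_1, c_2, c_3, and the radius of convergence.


Let w = z − z₀, so z = z₀ + w.
Then 3 − z = 3 − (z₀ + w) = (3 − z₀) − w = 5 − w.
f(z) = 1/(5 − w)^3 = (1/(5)^3) · (1 − w/(5))^{−3}.
By the binomial series (1−u)^{−3} = Σ_{n≥0} C(n+2, 2) u^n for |u|<1, with u = w/(5):
  c_n = C(n+2, 2) / (5)^(n+3).
  c_0 = 1/(5)^3 = 1/125.
  c_1 = 3/(5)^4 = 3/625.
  c_2 = 6/(5)^5 = 6/3125.
  c_3 = 10/(5)^6 = 2/3125.
The series is valid for |w/d| < 1, i.e. |z − z₀| < |d|.
Radius of convergence: R = |3 − z₀| = |5| = 5 (distance from z₀ to the singularity z = 3).

c_0 = 1/125, c_1 = 3/625, c_2 = 6/3125, c_3 = 2/3125; R = 5.


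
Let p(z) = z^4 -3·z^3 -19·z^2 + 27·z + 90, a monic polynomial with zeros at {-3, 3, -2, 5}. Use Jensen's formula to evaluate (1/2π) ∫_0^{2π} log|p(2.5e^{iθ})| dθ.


Zeros: -3, -2, 3, 5; r = 2.5.
Inside |z| < r: -2. Outside (|z| ≥ r): -3, 3, 5.
p(0) = 90, so log|p(0)| = log(90) = 4.4998.
Apply Jensen: I(r) = log|p(0)| + Σ_k log(r/|z_k|), summed over zeros inside |z| < r.
  log(r/|z_k|) for z_k = -2: log(2.5/2) = 0.2231
  Outside zeros (-3, 3, 5) contribute nothing to the Jensen sum.
Sum over inside zeros: 0.2231.
I(r) = log|p(0)| + (inside sum) = 4.4998 + 0.2231 = 4.7230.
Note: since some zeros are outside |z| ≤ r, the simplified n·log(r) form does NOT apply — only the inside zeros contribute.

I(r) ≈ 4.7230.


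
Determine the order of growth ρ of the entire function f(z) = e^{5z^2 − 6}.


|e^{5z^2 − 6}| = e^{Re(5·z^2) + -6} ≤ e^{5|z|^2 + -6} = e^{5r^2 + -6} on |z| = r, so ρ ≤ 2. Choosing z on |z|=r so that 5·z^2 is real positive (always possible by picking arg z appropriately) gives |f(z)| = e^{5r^2 + -6}, matching the bound. The additive constant -6 does not affect log log M(r) ~ 2·log r. Hence ρ = 2.
Therefore ρ = 2.

Order ρ = 2.


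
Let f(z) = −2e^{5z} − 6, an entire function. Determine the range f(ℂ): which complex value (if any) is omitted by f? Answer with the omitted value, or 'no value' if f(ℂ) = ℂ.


Little Picard bounds the complement of f(ℂ) to at most one point.
e^{5z} is never zero on ℂ, so -2·e^{5z} takes every value in ℂ ∖ {0}. Adding -6 shifts the range to ℂ ∖ {-6}. Thus f omits exactly the value -6.

Omitted value: -6.


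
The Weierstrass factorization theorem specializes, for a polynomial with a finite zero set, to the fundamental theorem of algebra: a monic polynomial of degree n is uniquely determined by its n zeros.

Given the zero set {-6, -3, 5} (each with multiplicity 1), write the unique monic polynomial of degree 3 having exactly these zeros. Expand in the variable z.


The polynomial is p(z) = ∏_{α ∈ S} (z − α), where S = {-6, -3, 5}.
Expanding the product yields: p(z) = z^3 + 4·z^2 -27·z -90.
The resulting polynomial has degree 3 and real coefficients as required.

p(z) = z^3 + 4·z^2 -27·z -90.


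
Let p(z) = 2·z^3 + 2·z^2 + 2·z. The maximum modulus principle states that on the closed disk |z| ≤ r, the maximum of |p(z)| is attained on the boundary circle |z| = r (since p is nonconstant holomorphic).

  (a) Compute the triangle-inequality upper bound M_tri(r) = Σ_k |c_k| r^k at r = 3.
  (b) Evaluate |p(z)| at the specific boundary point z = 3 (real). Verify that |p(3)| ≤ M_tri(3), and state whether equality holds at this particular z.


Coefficients: c_0 = 0, c_1 = 2, c_2 = 2, c_3 = 2. Radius r = 3.
Part (a). Triangle bound: M_tri(r) = Σ_k |c_k| r^k
  = |0|·3^0 + |2|·3^1 + |2|·3^2 + |2|·3^3
  = 0 + 6 + 18 + 54 = 78.
This bounds M(r) := max_{|z|=r} |p(z)| from above; equality holds iff all terms c_k z^k can be made to align in phase at a single z on |z|=r.
Part (b). At z = 3 (real, on the circle |z| = r):
  p(3) = (0)·3^0 + (2)·3^1 + (2)·3^2 + (2)·3^3 = 78.
  |p(3)| = 78.
Since all nonzero coefficients share the same sign, |p(3)| = 78 = M_tri(3); the triangle bound is attained at z = 3, so in fact M(r) = 78.

M_tri(3) = 78; |p(3)| = 78; equality at z=3: yes.


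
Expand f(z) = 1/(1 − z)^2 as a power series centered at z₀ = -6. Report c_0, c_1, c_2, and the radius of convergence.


Let w = z − z₀, so z = z₀ + w.
Then 1 − z = 1 − (z₀ + w) = (1 − z₀) − w = 7 − w.
f(z) = 1/(7 − w)^2 = (1/(7)^2) · (1 − w/(7))^{−2}.
By the binomial series (1−u)^{−2} = Σ_{n≥0} C(n+1, 1) u^n for |u|<1, with u = w/(7):
  c_n = C(n+1, 1) / (7)^(n+2).
  c_0 = 1/(7)^2 = 1/49.
  c_1 = 2/(7)^3 = 2/343.
  c_2 = 3/(7)^4 = 3/2401.
The series is valid for |w/d| < 1, i.e. |z − z₀| < |d|.
Radius of convergence: R = |1 − z₀| = |7| = 7 (distance from z₀ to the singularity z = 1).

c_0 = 1/49, c_1 = 2/343, c_2 = 3/2401; R = 7.


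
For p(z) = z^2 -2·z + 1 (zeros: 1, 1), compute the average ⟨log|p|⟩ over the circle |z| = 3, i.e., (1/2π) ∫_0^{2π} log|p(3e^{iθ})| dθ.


Zeros: 1, 1; r = 3.
Inside |z| < r: 1, 1. Outside (|z| ≥ r): ∅.
p(0) = 1, so log|p(0)| = log(1) = 0.0000.
Apply Jensen: I(r) = log|p(0)| + Σ_k log(r/|z_k|), summed over zeros inside |z| < r.
  log(r/|z_k|) for z_k = 1: log(3/1) = 1.0986
  log(r/|z_k|) for z_k = 1: log(3/1) = 1.0986
Sum over inside zeros: 2.1972.
I(r) = log|p(0)| + (inside sum) = 0.0000 + 2.1972 = 2.1972.
Closed form (all zeros inside, monic): I(r) = n·log(r) = 2·log(3) = 2.1972. ✓

I(r) ≈ 2.1972.


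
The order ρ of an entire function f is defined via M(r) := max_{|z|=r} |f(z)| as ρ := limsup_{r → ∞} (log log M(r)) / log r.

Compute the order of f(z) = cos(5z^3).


Write cos(w) = (e^{iw} ± e^{−iw})/(2 or 2i), so |cos(w)| ≤ e^{|w|}. With w = 5z^3, |w| ≤ 5r^3 + 0 on |z|=r, giving M(r) ≤ e^{5r^3 + 0} and ρ ≤ 3. For the lower bound, choose z on |z|=r with 5z^3 purely imaginary of modulus 5r^3; then |cos(5z^3)| grows like e^{5r^3}/2, so ρ ≥ 3. Hence ρ = 3.
Therefore ρ = 3.

Order ρ = 3.
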